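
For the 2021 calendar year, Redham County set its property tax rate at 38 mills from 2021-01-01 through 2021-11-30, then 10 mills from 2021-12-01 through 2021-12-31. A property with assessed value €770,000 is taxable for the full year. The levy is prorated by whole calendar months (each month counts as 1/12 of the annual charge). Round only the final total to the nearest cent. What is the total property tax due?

€27,463.33

2021-01-01 to 2021-11-30: 11 months at 38 mills → €770,000 × 3.8% × 11/12 = €26,821.6667
2021-12-01 to 2021-12-31: 1 month at 10 mills → €770,000 × 1% × 1/12 = €641.6667
Total = €27,463.3333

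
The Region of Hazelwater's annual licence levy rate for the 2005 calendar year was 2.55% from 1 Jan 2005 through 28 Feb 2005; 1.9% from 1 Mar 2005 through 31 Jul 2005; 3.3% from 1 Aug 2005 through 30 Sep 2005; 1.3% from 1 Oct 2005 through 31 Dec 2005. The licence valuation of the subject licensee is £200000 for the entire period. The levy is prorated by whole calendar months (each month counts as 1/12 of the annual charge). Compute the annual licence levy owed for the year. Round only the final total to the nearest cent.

£4183.33

1 Jan – 28 Feb 2005: 2 months at 2.55% → £200000 × 2.55% × 2/12 = £850.0000
1 Mar – 31 Jul 2005: 5 months at 1.9% → £200000 × 1.9% × 5/12 = £1583.3333
1 Aug – 30 Sep 2005: 2 months at 3.3% → £200000 × 3.3% × 2/12 = £1100.0000
1 Oct – 31 Dec 2005: 3 months at 1.3% → £200000 × 1.3% × 3/12 = £650.0000
Total = £4183.3333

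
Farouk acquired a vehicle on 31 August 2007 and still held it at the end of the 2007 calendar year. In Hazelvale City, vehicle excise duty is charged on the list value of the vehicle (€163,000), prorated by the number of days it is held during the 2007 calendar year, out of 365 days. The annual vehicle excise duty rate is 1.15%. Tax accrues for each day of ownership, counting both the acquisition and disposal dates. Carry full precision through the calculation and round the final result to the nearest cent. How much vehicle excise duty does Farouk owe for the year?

€631.68

Days held (31 August – 31 December 2007): 123 out of 365
Tax = €163,000 × 1.15% × 123/365 = €631.6808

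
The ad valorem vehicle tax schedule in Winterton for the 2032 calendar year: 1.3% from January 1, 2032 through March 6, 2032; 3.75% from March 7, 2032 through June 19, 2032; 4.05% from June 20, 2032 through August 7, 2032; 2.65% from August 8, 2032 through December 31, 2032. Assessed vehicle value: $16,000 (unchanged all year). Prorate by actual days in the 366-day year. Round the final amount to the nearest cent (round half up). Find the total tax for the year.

January 1 – March 6, 2032: 66 days at 1.3% → $16,000 × 1.3% × 66/366 = $37.5082
March 7 – June 19, 2032: 105 days at 3.75% → $16,000 × 3.75% × 105/366 = $172.1311
June 20 – August 7, 2032: 49 days at 4.05% → $16,000 × 4.05% × 49/366 = $86.7541
August 8 – December 31, 2032: 146 days at 2.65% → $16,000 × 2.65% × 146/366 = $169.1366
Total = $465.5301

$465.53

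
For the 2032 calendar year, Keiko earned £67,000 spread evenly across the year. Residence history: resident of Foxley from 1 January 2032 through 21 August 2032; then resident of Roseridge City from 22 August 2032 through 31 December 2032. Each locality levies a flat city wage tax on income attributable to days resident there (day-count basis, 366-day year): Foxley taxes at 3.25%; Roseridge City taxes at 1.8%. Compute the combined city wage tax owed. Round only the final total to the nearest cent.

Foxley, 1 January – 21 August 2032: 234 days → £67,000 × 3.25% × 234/366 = £1,392.1721
Roseridge City, 22 August – 31 December 2032: 132 days → £67,000 × 1.8% × 132/366 = £434.9508
Total = £1,827.1230

£1,827.12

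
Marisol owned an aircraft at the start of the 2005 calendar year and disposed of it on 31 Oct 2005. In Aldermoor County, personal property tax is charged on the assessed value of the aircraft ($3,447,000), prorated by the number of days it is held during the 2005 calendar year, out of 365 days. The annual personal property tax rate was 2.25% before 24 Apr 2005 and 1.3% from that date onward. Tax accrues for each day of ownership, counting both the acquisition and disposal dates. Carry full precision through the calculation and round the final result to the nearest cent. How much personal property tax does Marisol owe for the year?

1 Jan – 23 Apr 2005: 113 days at 2.25% → $3,447,000 × 2.25% × 113/365 = $24,010.9521
24 Apr – 31 Oct 2005: 191 days at 1.3% → $3,447,000 × 1.3% × 191/365 = $23,449.0438
Total = $47,459.9959

$47,460.00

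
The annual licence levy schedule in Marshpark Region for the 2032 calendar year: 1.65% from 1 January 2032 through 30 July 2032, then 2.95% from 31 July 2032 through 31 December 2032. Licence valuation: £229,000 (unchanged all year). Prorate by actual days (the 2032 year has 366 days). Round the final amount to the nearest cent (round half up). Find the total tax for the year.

1 January – 30 July 2032: 212 days at 1.65% → £229,000 × 1.65% × 212/366 = £2,188.6393
31 July – 31 December 2032: 154 days at 2.95% → £229,000 × 2.95% × 154/366 = £2,842.4781
Total = £5,031.1175

£5,031.12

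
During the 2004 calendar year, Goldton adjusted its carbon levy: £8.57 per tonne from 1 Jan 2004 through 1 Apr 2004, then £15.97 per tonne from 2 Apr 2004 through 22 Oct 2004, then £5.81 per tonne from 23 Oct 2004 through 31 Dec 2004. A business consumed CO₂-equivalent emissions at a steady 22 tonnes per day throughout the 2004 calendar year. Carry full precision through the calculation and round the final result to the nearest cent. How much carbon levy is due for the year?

1 Jan – 1 Apr 2004: 92 days × 22 tonnes/day = 2,024 tonnes at £8.57/tonne → £17,345.68
2 Apr – 22 Oct 2004: 204 days × 22 tonnes/day = 4,488 tonnes at £15.97/tonne → £71,673.36
23 Oct – 31 Dec 2004: 70 days × 22 tonnes/day = 1,540 tonnes at £5.81/tonne → £8,947.40

£97,966.44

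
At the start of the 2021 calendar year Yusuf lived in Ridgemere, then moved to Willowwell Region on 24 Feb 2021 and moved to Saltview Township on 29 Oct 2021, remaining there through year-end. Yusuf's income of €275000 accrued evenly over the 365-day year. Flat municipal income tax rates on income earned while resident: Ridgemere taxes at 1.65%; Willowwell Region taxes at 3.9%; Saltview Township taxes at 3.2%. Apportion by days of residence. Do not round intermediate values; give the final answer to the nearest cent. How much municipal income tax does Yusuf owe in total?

€9472.05

Ridgemere, 1 Jan – 23 Feb 2021: 54 days → €275000 × 1.65% × 54/365 = €671.3014
Willowwell Region, 24 Feb – 28 Oct 2021: 247 days → €275000 × 3.9% × 247/365 = €7257.7397
Saltview Township, 29 Oct – 31 Dec 2021: 64 days → €275000 × 3.2% × 64/365 = €1543.0137
Total = €9472.0548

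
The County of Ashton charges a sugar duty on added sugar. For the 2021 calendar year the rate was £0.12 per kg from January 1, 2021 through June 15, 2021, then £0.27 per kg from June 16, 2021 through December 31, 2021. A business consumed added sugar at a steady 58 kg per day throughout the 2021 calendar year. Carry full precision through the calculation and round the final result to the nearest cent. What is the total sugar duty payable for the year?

£4,271.70

January 1 – June 15, 2021: 166 days × 58 kg/day = 9,628 kg at £0.12/kg → £1,155.36
June 16 – December 31, 2021: 199 days × 58 kg/day = 11,542 kg at £0.27/kg → £3,116.34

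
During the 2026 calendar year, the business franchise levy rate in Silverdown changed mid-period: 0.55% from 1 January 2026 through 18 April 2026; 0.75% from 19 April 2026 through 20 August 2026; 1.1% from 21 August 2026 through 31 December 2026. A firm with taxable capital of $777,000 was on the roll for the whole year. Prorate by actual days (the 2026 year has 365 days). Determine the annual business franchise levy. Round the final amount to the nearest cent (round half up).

1 January – 18 April 2026: 108 days at 0.55% → $777,000 × 0.55% × 108/365 = $1,264.4877
19 April – 20 August 2026: 124 days at 0.75% → $777,000 × 0.75% × 124/365 = $1,979.7534
21 August – 31 December 2026: 133 days at 1.1% → $777,000 × 1.1% × 133/365 = $3,114.3863
Total = $6,358.6274

$6,358.63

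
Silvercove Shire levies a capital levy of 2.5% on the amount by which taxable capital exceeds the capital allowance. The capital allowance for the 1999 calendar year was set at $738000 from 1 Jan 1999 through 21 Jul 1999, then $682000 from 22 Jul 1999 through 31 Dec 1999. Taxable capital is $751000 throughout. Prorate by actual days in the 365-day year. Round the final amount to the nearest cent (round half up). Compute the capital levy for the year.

$950.21

1 Jan – 21 Jul 1999: 202 days, exemption $738000 → ($751000 − $738000) × 2.5% × 202/365 = $179.8630
22 Jul – 31 Dec 1999: 163 days, exemption $682000 → ($751000 − $682000) × 2.5% × 163/365 = $770.3425
Total = $950.2055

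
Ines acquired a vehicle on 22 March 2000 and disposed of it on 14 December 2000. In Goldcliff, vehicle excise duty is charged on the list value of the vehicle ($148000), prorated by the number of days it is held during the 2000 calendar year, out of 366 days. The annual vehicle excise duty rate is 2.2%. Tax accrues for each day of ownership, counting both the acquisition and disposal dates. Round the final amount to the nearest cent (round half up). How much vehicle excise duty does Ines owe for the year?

Days held (22 March – 14 December 2000): 268 out of 366
Tax = $148000 × 2.2% × 268/366 = $2384.1749

$2384.17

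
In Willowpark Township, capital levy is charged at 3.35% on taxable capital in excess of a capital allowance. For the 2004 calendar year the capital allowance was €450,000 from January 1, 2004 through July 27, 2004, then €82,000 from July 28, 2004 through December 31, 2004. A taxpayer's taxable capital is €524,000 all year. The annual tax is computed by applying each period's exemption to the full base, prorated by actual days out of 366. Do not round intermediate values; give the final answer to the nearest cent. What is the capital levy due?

€7,767.24

January 1 – July 27, 2004: 209 days, exemption €450,000 → (€524,000 − €450,000) × 3.35% × 209/366 = €1,415.6038
July 28 – December 31, 2004: 157 days, exemption €82,000 → (€524,000 − €82,000) × 3.35% × 157/366 = €6,351.6366
Total = €7,767.2404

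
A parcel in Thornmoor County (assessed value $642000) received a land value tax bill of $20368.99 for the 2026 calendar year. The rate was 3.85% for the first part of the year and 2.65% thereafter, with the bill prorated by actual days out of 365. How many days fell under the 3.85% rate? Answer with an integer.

Let d = days at the first rate; then 365 − d days at the second rate.
$642000 × [3.85%·d + 2.65%·(365−d)] / 365 = $20368.99
Solving gives d = 159, so the new rate took effect on 9 June 2026.

159 days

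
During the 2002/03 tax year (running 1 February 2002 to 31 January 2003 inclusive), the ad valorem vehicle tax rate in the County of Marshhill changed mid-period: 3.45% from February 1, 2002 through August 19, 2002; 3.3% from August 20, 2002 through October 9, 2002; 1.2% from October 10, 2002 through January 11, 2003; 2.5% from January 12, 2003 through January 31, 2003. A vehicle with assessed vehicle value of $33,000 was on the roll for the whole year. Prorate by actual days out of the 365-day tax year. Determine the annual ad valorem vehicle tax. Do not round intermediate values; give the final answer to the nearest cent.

$923.19

February 1 – August 19, 2002: 200 days at 3.45% → $33,000 × 3.45% × 200/365 = $623.8356
August 20 – October 9, 2002: 51 days at 3.3% → $33,000 × 3.3% × 51/365 = $152.1616
October 10, 2002 – January 11, 2003: 94 days at 1.2% → $33,000 × 1.2% × 94/365 = $101.9836
January 12 – January 31, 2003: 20 days at 2.5% → $33,000 × 2.5% × 20/365 = $45.2055
Total = $923.1863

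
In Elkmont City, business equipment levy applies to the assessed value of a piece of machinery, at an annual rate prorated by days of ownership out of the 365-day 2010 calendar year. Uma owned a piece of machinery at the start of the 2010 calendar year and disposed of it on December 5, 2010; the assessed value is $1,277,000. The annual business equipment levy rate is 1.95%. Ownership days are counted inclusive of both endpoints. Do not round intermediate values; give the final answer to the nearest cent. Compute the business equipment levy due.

$23,127.69

Days held (January 1 – December 5, 2010): 339 out of 365
Tax = $1,277,000 × 1.95% × 339/365 = $23,127.6945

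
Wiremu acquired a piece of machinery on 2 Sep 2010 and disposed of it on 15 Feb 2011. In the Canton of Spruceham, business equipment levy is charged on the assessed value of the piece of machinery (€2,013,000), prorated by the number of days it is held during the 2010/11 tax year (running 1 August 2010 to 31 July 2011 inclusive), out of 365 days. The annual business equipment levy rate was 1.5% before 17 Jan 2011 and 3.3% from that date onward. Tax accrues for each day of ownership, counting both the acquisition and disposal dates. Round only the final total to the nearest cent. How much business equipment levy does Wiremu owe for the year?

2 Sep 2010 – 16 Jan 2011: 137 days at 1.5% → €2,013,000 × 1.5% × 137/365 = €11,333.4658
17 Jan – 15 Feb 2011: 30 days at 3.3% → €2,013,000 × 3.3% × 30/365 = €5,459.9178
Total = €16,793.3836

€16,793.38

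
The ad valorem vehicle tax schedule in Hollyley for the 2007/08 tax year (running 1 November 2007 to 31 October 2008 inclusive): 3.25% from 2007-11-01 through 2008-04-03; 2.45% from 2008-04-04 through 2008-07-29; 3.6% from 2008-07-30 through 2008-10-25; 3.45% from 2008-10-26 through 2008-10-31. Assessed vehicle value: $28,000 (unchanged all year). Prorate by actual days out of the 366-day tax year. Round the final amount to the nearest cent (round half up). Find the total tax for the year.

$862.87

2007-11-01 to 2008-04-03: 155 days at 3.25% → $28,000 × 3.25% × 155/366 = $385.3825
2008-04-04 to 2008-07-29: 117 days at 2.45% → $28,000 × 2.45% × 117/366 = $219.2951
2008-07-30 to 2008-10-25: 88 days at 3.6% → $28,000 × 3.6% × 88/366 = $242.3607
2008-10-26 to 2008-10-31: 6 days at 3.45% → $28,000 × 3.45% × 6/366 = $15.8361
Total = $862.8743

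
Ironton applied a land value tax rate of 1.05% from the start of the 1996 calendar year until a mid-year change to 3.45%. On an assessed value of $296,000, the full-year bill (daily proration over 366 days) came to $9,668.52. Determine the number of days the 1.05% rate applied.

Let d = days at the first rate; then 366 − d days at the second rate.
$296,000 × [1.05%·d + 3.45%·(366−d)] / 366 = $9,668.52
Solving gives d = 28, so the new rate took effect on 29 January 1996.

28 days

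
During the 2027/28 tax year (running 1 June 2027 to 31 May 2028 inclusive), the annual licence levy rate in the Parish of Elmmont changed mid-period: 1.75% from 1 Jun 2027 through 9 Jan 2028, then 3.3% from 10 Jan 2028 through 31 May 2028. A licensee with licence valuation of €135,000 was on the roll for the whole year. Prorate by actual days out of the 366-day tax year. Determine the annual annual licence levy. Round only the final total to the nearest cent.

1 Jun 2027 – 9 Jan 2028: 223 days at 1.75% → €135,000 × 1.75% × 223/366 = €1,439.4467
10 Jan – 31 May 2028: 143 days at 3.3% → €135,000 × 3.3% × 143/366 = €1,740.6148
Total = €3,180.0615

€3,180.06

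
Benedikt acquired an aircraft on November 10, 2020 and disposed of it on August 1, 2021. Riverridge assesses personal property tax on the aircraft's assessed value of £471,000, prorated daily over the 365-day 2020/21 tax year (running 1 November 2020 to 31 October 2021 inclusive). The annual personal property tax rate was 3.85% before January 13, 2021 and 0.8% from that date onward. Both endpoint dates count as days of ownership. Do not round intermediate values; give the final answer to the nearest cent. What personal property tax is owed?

November 10, 2020 – January 12, 2021: 64 days at 3.85% → £471,000 × 3.85% × 64/365 = £3,179.5726
January 13 – August 1, 2021: 201 days at 0.8% → £471,000 × 0.8% × 201/365 = £2,074.9808
Total = £5,254.5534

£5,254.55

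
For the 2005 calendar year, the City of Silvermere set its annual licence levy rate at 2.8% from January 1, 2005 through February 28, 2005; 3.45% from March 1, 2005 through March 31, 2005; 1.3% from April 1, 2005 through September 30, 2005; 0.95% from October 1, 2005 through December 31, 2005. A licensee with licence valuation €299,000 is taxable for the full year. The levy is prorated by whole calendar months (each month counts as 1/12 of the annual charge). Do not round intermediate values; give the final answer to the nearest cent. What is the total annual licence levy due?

€4,908.58

January 1 – February 28, 2005: 2 months at 2.8% → €299,000 × 2.8% × 2/12 = €1,395.3333
March 1 – March 31, 2005: 1 month at 3.45% → €299,000 × 3.45% × 1/12 = €859.6250
April 1 – September 30, 2005: 6 months at 1.3% → €299,000 × 1.3% × 6/12 = €1,943.5000
October 1 – December 31, 2005: 3 months at 0.95% → €299,000 × 0.95% × 3/12 = €710.1250
Total = €4,908.5833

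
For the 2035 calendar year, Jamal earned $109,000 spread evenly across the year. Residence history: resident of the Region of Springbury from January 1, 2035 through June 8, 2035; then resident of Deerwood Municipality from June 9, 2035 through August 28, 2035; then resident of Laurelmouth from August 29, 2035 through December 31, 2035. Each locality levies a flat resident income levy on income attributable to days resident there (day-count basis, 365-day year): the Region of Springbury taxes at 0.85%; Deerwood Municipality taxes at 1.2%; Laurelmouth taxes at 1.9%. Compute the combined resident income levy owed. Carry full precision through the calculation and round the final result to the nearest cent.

$1,403.11

The Region of Springbury, January 1 – June 8, 2035: 159 days → $109,000 × 0.85% × 159/365 = $403.5986
Deerwood Municipality, June 9 – August 28, 2035: 81 days → $109,000 × 1.2% × 81/365 = $290.2685
Laurelmouth, August 29 – December 31, 2035: 125 days → $109,000 × 1.9% × 125/365 = $709.2466
Total = $1,403.1137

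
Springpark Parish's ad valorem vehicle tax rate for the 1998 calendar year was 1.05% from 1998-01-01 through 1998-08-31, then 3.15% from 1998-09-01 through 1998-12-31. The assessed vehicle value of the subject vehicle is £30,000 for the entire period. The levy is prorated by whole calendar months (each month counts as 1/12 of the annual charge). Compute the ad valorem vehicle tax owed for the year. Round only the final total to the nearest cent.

1998-01-01 to 1998-08-31: 8 months at 1.05% → £30,000 × 1.05% × 8/12 = £210.0000
1998-09-01 to 1998-12-31: 4 months at 3.15% → £30,000 × 3.15% × 4/12 = £315.0000
Total = £525.0000

£525.00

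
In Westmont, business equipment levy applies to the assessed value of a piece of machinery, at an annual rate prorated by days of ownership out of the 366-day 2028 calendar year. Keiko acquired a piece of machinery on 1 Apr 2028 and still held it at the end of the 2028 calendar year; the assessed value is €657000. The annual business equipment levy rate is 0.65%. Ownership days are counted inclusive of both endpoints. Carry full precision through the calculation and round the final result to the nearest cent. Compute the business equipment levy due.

Days held (1 Apr – 31 Dec 2028): 275 out of 366
Tax = €657000 × 0.65% × 275/366 = €3208.7090

€3208.71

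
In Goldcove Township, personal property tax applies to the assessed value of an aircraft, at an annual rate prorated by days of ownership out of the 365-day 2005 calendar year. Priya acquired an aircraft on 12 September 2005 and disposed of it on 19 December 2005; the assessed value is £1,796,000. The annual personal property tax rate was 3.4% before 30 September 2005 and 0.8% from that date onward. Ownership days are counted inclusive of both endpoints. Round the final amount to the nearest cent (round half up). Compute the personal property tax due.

12 September – 29 September 2005: 18 days at 3.4% → £1,796,000 × 3.4% × 18/365 = £3,011.3753
30 September – 19 December 2005: 81 days at 0.8% → £1,796,000 × 0.8% × 81/365 = £3,188.5151
Total = £6,199.8904

£6,199.89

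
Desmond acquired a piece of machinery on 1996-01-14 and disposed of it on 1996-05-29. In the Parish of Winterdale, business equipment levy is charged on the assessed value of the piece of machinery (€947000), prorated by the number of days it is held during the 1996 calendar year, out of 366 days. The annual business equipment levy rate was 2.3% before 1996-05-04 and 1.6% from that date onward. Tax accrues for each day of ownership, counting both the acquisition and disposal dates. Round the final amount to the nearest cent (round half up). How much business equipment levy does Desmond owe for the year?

€7682.08

1996-01-14 to 1996-05-03: 111 days at 2.3% → €947000 × 2.3% × 111/366 = €6605.7131
1996-05-04 to 1996-05-29: 26 days at 1.6% → €947000 × 1.6% × 26/366 = €1076.3716
Total = €7682.0847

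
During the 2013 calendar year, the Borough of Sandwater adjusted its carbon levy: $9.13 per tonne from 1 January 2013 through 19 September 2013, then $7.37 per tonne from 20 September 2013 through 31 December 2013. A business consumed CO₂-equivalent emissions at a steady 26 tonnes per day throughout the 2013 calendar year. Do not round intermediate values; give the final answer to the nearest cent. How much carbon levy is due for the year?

$81,930.42

1 January – 19 September 2013: 262 days × 26 tonnes/day = 6,812 tonnes at $9.13/tonne → $62,193.56
20 September – 31 December 2013: 103 days × 26 tonnes/day = 2,678 tonnes at $7.37/tonne → $19,736.86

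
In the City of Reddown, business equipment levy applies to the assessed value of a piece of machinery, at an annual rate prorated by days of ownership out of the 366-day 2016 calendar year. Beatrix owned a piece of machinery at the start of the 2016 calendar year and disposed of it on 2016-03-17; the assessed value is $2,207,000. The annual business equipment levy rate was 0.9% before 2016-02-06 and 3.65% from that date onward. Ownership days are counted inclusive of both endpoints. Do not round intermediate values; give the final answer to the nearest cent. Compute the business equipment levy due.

2016-01-01 to 2016-02-05: 36 days at 0.9% → $2,207,000 × 0.9% × 36/366 = $1,953.7377
2016-02-06 to 2016-03-17: 41 days at 3.65% → $2,207,000 × 3.65% × 41/366 = $9,023.9768
Total = $10,977.7145

$10,977.71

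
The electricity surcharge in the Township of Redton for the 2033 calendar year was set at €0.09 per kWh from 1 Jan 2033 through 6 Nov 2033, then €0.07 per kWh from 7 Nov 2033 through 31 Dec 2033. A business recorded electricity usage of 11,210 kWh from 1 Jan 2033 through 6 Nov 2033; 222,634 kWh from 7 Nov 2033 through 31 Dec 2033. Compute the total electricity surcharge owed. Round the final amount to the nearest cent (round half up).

€16,593.28

1 Jan – 6 Nov 2033: 11,210 kWh at €0.09/kWh → €1,008.90
7 Nov – 31 Dec 2033: 222,634 kWh at €0.07/kWh → €15,584.38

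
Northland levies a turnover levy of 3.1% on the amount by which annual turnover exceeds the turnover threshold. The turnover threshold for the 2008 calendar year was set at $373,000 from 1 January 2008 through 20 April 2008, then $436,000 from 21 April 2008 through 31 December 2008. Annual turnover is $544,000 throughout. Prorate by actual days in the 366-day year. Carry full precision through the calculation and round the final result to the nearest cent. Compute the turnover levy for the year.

1 January – 20 April 2008: 111 days, exemption $373,000 → ($544,000 − $373,000) × 3.1% × 111/366 = $1,607.6803
21 April – 31 December 2008: 255 days, exemption $436,000 → ($544,000 − $436,000) × 3.1% × 255/366 = $2,332.6230
Total = $3,940.3033

$3,940.30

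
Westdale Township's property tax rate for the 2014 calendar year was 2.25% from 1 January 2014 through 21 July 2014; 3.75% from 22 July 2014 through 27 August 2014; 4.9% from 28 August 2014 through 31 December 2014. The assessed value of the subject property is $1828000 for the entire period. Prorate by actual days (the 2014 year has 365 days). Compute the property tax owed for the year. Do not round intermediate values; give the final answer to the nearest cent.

1 January – 21 July 2014: 202 days at 2.25% → $1828000 × 2.25% × 202/365 = $22762.3562
22 July – 27 August 2014: 37 days at 3.75% → $1828000 × 3.75% × 37/365 = $6948.9041
28 August – 31 December 2014: 126 days at 4.9% → $1828000 × 4.9% × 126/365 = $30920.7452
Total = $60632.0055

$60632.01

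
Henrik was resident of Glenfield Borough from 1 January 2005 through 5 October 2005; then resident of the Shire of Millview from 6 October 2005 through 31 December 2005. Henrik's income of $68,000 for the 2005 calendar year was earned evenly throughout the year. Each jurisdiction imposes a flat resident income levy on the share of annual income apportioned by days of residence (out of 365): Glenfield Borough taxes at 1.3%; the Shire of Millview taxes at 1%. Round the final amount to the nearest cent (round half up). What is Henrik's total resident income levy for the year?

Glenfield Borough, 1 January – 5 October 2005: 278 days → $68,000 × 1.3% × 278/365 = $673.2932
The Shire of Millview, 6 October – 31 December 2005: 87 days → $68,000 × 1% × 87/365 = $162.0822
Total = $835.3753

$835.38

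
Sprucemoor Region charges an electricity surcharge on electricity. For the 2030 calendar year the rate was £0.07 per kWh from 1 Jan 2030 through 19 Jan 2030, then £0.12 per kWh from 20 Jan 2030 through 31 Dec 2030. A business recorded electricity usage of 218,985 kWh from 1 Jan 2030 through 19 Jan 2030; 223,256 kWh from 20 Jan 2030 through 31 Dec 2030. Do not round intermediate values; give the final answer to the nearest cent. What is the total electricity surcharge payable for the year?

1 Jan – 19 Jan 2030: 218,985 kWh at £0.07/kWh → £15,328.95
20 Jan – 31 Dec 2030: 223,256 kWh at £0.12/kWh → £26,790.72

£42,119.67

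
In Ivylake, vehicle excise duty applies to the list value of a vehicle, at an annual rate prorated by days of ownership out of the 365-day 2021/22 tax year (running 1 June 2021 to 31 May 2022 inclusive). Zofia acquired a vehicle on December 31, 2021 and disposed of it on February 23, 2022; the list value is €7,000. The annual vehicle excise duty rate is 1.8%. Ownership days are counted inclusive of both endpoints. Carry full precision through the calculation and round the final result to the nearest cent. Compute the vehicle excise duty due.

€18.99

Days held (December 31, 2021 – February 23, 2022): 55 out of 365
Tax = €7,000 × 1.8% × 55/365 = €18.9863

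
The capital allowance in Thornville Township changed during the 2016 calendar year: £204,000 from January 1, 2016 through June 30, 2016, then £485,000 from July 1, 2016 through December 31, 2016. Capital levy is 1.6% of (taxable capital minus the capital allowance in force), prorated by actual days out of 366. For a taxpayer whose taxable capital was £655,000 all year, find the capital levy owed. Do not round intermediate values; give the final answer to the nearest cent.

£4,955.72

January 1 – June 30, 2016: 182 days, exemption £204,000 → (£655,000 − £204,000) × 1.6% × 182/366 = £3,588.2842
July 1 – December 31, 2016: 184 days, exemption £485,000 → (£655,000 − £485,000) × 1.6% × 184/366 = £1,367.4317
Total = £4,955.7158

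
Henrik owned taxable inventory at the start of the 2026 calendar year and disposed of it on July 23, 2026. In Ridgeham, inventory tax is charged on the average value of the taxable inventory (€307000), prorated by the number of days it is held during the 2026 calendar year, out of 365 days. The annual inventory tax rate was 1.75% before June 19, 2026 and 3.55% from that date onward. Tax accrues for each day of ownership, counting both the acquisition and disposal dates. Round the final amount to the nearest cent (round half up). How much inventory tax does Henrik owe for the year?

January 1 – June 18, 2026: 169 days at 1.75% → €307000 × 1.75% × 169/365 = €2487.5411
June 19 – July 23, 2026: 35 days at 3.55% → €307000 × 3.55% × 35/365 = €1045.0616
Total = €3532.6027

€3532.60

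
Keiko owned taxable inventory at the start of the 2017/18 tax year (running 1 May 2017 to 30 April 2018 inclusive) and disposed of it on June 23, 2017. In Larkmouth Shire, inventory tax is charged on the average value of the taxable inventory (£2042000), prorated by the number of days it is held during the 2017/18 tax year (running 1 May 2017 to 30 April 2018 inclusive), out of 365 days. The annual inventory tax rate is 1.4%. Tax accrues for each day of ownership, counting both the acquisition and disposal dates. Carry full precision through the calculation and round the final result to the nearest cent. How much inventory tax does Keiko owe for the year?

£4229.46

Days held (May 1 – June 23, 2017): 54 out of 365
Tax = £2042000 × 1.4% × 54/365 = £4229.4575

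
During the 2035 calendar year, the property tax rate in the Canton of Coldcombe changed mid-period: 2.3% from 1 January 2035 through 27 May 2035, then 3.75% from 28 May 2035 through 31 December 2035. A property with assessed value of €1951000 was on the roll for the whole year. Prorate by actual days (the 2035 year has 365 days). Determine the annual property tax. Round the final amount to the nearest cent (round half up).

1 January – 27 May 2035: 147 days at 2.3% → €1951000 × 2.3% × 147/365 = €18072.1397
28 May – 31 December 2035: 218 days at 3.75% → €1951000 × 3.75% × 218/365 = €43697.0548
Total = €61769.1945

€61769.19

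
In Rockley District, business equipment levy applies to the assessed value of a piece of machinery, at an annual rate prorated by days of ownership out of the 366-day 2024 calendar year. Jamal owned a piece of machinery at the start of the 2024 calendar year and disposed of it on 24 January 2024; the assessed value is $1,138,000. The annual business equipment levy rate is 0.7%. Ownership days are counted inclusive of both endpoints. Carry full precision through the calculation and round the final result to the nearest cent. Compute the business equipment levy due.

$522.36

Days held (1 January – 24 January 2024): 24 out of 366
Tax = $1,138,000 × 0.7% × 24/366 = $522.3607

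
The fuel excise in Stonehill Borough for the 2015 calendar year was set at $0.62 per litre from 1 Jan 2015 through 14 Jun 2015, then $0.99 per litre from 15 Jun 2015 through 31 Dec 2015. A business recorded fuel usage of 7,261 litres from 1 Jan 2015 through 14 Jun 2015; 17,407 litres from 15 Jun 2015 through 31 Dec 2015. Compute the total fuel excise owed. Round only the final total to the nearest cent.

1 Jan – 14 Jun 2015: 7,261 litres at $0.62/litre → $4,501.82
15 Jun – 31 Dec 2015: 17,407 litres at $0.99/litre → $17,232.93

$21,734.75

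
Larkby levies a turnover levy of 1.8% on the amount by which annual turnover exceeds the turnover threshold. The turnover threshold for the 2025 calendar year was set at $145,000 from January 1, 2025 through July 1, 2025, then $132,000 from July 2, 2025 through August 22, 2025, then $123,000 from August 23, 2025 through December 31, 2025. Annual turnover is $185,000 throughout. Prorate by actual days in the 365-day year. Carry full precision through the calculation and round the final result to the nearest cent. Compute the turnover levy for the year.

January 1 – July 1, 2025: 182 days, exemption $145,000 → ($185,000 − $145,000) × 1.8% × 182/365 = $359.0137
July 2 – August 22, 2025: 52 days, exemption $132,000 → ($185,000 − $132,000) × 1.8% × 52/365 = $135.9123
August 23 – December 31, 2025: 131 days, exemption $123,000 → ($185,000 − $123,000) × 1.8% × 131/365 = $400.5370
Total = $895.4630

$895.46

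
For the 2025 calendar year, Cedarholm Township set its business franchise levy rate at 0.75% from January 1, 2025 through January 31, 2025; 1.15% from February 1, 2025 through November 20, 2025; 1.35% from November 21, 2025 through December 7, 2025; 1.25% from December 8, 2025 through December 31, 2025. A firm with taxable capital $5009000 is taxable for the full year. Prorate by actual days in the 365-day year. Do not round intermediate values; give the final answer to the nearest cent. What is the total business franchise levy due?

$56697.76

January 1 – January 31, 2025: 31 days at 0.75% → $5009000 × 0.75% × 31/365 = $3190.6644
February 1 – November 20, 2025: 293 days at 1.15% → $5009000 × 1.15% × 293/365 = $46240.6178
November 21 – December 7, 2025: 17 days at 1.35% → $5009000 × 1.35% × 17/365 = $3149.4945
December 8 – December 31, 2025: 24 days at 1.25% → $5009000 × 1.25% × 24/365 = $4116.9863
Total = $56697.7630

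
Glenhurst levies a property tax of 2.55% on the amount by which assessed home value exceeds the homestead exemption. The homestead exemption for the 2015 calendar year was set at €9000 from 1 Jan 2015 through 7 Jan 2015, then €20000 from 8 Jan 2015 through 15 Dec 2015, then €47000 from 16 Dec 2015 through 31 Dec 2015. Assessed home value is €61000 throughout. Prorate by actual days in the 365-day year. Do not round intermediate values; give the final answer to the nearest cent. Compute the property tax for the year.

€1020.70

1 Jan – 7 Jan 2015: 7 days, exemption €9000 → (€61000 − €9000) × 2.55% × 7/365 = €25.4301
8 Jan – 15 Dec 2015: 342 days, exemption €20000 → (€61000 − €20000) × 2.55% × 342/365 = €979.6192
16 Dec – 31 Dec 2015: 16 days, exemption €47000 → (€61000 − €47000) × 2.55% × 16/365 = €15.6493
Total = €1020.6986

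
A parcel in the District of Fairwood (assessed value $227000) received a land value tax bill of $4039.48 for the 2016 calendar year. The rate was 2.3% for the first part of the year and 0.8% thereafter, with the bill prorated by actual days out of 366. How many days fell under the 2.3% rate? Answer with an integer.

239 days

Let d = days at the first rate; then 366 − d days at the second rate.
$227000 × [2.3%·d + 0.8%·(366−d)] / 366 = $4039.48
Solving gives d = 239, so the new rate took effect on 27 Aug 2016.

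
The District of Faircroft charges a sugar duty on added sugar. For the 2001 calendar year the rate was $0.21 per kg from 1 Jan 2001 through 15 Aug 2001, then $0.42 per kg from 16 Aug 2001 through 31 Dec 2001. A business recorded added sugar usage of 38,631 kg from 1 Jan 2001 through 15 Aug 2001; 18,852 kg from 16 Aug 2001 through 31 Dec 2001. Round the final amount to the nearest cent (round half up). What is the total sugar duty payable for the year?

1 Jan – 15 Aug 2001: 38,631 kg at $0.21/kg → $8,112.51
16 Aug – 31 Dec 2001: 18,852 kg at $0.42/kg → $7,917.84

$16,030.35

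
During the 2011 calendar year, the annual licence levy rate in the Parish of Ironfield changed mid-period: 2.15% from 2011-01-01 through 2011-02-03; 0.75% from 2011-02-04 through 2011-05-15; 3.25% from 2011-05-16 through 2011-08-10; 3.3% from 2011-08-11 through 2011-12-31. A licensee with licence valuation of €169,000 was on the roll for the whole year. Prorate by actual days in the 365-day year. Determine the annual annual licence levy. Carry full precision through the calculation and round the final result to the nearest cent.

€4,183.33

2011-01-01 to 2011-02-03: 34 days at 2.15% → €169,000 × 2.15% × 34/365 = €338.4630
2011-02-04 to 2011-05-15: 101 days at 0.75% → €169,000 × 0.75% × 101/365 = €350.7329
2011-05-16 to 2011-08-10: 87 days at 3.25% → €169,000 × 3.25% × 87/365 = €1,309.1712
2011-08-11 to 2011-12-31: 143 days at 3.3% → €169,000 × 3.3% × 143/365 = €2,184.9616
Total = €4,183.3288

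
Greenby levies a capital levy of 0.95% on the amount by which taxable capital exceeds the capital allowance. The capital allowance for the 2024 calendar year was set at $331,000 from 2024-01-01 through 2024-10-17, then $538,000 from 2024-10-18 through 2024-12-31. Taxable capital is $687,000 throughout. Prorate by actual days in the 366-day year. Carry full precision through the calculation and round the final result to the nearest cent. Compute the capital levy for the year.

2024-01-01 to 2024-10-17: 291 days, exemption $331,000 → ($687,000 − $331,000) × 0.95% × 291/366 = $2,688.9672
2024-10-18 to 2024-12-31: 75 days, exemption $538,000 → ($687,000 − $538,000) × 0.95% × 75/366 = $290.0615
Total = $2,979.0287

$2,979.03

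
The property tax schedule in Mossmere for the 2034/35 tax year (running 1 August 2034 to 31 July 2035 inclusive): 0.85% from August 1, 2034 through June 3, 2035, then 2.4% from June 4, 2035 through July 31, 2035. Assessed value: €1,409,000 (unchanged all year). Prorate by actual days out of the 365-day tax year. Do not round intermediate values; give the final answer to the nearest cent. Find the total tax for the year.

€15,446.89

August 1, 2034 – June 3, 2035: 307 days at 0.85% → €1,409,000 × 0.85% × 307/365 = €10,073.3849
June 4 – July 31, 2035: 58 days at 2.4% → €1,409,000 × 2.4% × 58/365 = €5,373.5014
Total = €15,446.8863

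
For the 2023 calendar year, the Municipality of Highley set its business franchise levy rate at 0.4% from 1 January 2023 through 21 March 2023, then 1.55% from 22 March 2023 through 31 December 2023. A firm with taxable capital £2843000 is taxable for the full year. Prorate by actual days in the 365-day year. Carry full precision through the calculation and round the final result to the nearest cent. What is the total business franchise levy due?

1 January – 21 March 2023: 80 days at 0.4% → £2843000 × 0.4% × 80/365 = £2492.4932
22 March – 31 December 2023: 285 days at 1.55% → £2843000 × 1.55% × 285/365 = £34408.0890
Total = £36900.5822

£36900.58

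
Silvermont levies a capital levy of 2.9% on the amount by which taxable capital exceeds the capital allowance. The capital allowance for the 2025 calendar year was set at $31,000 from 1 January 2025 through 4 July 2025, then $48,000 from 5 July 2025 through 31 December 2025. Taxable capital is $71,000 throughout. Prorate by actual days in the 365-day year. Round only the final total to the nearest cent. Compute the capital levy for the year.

1 January – 4 July 2025: 185 days, exemption $31,000 → ($71,000 − $31,000) × 2.9% × 185/365 = $587.9452
5 July – 31 December 2025: 180 days, exemption $48,000 → ($71,000 − $48,000) × 2.9% × 180/365 = $328.9315
Total = $916.8767

$916.88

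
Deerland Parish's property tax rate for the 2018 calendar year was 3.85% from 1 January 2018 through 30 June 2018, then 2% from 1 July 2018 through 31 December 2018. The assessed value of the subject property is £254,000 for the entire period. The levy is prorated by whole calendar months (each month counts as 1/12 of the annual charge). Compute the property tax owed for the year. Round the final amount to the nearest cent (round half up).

1 January – 30 June 2018: 6 months at 3.85% → £254,000 × 3.85% × 6/12 = £4,889.5000
1 July – 31 December 2018: 6 months at 2% → £254,000 × 2% × 6/12 = £2,540.0000
Total = £7,429.5000

£7,429.50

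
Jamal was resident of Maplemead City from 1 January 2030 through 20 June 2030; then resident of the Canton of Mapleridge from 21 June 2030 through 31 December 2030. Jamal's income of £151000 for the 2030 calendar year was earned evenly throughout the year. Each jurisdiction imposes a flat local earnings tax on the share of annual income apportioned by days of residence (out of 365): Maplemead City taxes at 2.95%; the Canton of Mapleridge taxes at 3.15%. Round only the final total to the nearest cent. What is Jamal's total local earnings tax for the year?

£4615.02

Maplemead City, 1 January – 20 June 2030: 171 days → £151000 × 2.95% × 171/365 = £2086.9027
The Canton of Mapleridge, 21 June – 31 December 2030: 194 days → £151000 × 3.15% × 194/365 = £2528.1123
Total = £4615.0151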